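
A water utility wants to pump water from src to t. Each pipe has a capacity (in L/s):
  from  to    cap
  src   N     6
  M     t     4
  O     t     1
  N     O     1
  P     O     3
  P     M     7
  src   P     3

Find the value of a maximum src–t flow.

4

Augment src→P→M→t: bottleneck 3. Total 3.
Augment src→N→O→t: bottleneck 1. Total 4.
No augmenting path remains in the residual graph.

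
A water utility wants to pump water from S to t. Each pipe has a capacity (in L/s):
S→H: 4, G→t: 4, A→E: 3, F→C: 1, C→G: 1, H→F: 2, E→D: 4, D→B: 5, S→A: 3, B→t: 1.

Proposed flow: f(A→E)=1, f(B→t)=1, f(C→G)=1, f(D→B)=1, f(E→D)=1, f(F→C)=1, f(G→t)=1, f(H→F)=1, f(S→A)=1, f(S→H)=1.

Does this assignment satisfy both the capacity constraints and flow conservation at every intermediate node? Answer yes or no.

Every edge has 0 ≤ f(e) ≤ cap(e).
At each intermediate node, inflow equals outflow.

Yes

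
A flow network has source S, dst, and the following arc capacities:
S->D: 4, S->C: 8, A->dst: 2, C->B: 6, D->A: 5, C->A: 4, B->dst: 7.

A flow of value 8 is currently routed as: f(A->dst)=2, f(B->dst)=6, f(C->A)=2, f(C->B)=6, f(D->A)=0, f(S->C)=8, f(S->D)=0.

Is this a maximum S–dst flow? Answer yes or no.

Yes

Residual reachable from S: {A, C, D, S}; dst is not reachable.
Saturated cut: C->B, A->dst with total capacity 8 = current flow value. Flow is maximum.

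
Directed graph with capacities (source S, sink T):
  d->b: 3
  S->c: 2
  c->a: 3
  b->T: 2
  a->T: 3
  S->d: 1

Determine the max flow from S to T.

Augment S->d->b->T: bottleneck 1. Total 1.
Augment S->c->a->T: bottleneck 2. Total 3.
No augmenting path remains in the residual graph.

3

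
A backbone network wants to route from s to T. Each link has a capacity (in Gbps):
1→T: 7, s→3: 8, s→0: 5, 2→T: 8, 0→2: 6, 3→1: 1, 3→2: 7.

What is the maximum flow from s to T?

Augment s→0→2→T: bottleneck 5. Total 5.
Augment s→3→2→T: bottleneck 3. Total 8.
Augment s→3→1→T: bottleneck 1. Total 9.
No augmenting path remains in the residual graph.

9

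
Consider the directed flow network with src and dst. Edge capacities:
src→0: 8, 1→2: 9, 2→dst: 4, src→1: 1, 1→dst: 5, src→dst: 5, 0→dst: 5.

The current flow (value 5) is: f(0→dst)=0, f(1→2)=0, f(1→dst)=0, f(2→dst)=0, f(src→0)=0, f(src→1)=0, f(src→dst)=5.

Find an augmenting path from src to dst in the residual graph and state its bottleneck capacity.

src→1→dst, bottleneck 1

Residual along src→1→dst: src→1: 1, 1→dst: 5.
Bottleneck = min = 1.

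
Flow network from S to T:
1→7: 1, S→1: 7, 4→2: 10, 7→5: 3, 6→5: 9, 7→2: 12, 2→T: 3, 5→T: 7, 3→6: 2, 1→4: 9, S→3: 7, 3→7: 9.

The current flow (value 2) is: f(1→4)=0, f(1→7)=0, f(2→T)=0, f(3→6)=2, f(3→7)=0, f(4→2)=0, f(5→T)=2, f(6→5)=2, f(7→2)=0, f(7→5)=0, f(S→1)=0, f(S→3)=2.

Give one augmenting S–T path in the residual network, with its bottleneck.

S→3→7→5→T, bottleneck 3

Residual along S→3→7→5→T: S→3: 5, 3→7: 9, 7→5: 3, 5→T: 5.
Bottleneck = min = 3.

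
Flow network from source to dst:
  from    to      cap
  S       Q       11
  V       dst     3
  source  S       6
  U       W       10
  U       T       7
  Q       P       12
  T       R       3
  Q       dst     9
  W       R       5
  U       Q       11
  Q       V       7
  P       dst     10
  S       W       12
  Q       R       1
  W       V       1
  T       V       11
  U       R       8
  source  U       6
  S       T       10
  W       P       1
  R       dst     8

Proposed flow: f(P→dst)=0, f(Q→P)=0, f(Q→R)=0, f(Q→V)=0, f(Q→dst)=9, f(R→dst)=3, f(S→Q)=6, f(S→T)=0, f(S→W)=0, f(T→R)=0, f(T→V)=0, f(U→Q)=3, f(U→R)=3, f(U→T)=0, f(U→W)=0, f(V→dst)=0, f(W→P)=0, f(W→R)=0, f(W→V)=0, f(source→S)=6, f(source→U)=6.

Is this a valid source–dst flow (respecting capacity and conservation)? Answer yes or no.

Yes

Every edge has 0 ≤ f(e) ≤ cap(e).
At each intermediate node, inflow equals outflow.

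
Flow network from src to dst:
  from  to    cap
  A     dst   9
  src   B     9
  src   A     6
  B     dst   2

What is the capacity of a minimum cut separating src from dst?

8

Max flow = 8 (via 2 augmenting paths).
In the residual at optimum, the set reachable from src is {B, src}.
Cut edges: src->A (cap 6), B->dst (cap 2). Sum = 8.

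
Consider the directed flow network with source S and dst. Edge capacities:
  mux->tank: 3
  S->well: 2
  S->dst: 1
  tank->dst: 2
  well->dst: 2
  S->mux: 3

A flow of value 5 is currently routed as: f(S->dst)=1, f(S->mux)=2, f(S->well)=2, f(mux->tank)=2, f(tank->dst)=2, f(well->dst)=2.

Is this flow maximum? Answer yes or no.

Residual reachable from S: {S, mux, tank}; dst is not reachable.
Saturated cut: S->well, S->dst, tank->dst with total capacity 5 = current flow value. Flow is maximum.

Yes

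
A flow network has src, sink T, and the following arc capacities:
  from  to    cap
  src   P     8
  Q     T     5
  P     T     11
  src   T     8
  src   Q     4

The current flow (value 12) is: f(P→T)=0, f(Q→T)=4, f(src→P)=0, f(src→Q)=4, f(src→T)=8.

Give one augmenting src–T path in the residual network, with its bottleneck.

Residual along src→P→T: src→P: 8, P→T: 11.
Bottleneck = min = 8.

src→P→T, bottleneck 8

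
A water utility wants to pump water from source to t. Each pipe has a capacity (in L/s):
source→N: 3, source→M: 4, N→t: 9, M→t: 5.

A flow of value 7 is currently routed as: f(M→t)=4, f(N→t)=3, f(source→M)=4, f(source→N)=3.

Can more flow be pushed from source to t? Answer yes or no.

No

Residual reachable from source: {source}; t is not reachable.
Saturated cut: source→N, source→M with total capacity 7 = current flow value. Flow is maximum.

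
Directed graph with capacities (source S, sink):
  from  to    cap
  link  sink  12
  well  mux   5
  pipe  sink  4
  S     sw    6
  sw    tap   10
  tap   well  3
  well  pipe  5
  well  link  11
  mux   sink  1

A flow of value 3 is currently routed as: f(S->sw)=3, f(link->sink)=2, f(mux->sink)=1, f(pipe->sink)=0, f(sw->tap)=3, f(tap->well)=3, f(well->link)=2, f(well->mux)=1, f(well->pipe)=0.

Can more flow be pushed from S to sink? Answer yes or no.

No

Residual reachable from S: {S, sw, tap}; sink is not reachable.
Saturated cut: tap->well with total capacity 3 = current flow value. Flow is maximum.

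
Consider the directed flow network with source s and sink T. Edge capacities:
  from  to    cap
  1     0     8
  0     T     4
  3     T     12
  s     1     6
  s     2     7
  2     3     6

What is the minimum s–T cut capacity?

10

Max flow = 10 (via 2 augmenting paths).
In the residual at optimum, the set reachable from s is {0, 1, 2, s}.
Cut edges: 2->3 (cap 6), 0->T (cap 4). Sum = 10.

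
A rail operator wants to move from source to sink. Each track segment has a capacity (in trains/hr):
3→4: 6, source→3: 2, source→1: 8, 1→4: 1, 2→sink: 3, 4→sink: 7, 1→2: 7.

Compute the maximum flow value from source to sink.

Augment source→3→4→sink: bottleneck 2. Total 2.
Augment source→1→4→sink: bottleneck 1. Total 3.
Augment source→1→2→sink: bottleneck 3. Total 6.
No augmenting path remains in the residual graph.

6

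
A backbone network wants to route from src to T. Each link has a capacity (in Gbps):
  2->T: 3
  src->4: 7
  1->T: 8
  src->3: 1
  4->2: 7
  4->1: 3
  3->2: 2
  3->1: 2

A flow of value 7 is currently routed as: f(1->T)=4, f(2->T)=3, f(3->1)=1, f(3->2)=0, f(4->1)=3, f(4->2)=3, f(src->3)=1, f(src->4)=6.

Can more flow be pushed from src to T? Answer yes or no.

Residual reachable from src: {2, 4, src}; T is not reachable.
Saturated cut: src->3, 4->1, 2->T with total capacity 7 = current flow value. Flow is maximum.

No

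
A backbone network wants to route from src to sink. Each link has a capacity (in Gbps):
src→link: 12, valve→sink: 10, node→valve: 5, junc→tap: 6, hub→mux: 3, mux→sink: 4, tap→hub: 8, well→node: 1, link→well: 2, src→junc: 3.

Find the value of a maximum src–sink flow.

4

Augment src→link→well→node→valve→sink: bottleneck 1. Total 1.
Augment src→junc→tap→hub→mux→sink: bottleneck 3. Total 4.
No augmenting path remains in the residual graph.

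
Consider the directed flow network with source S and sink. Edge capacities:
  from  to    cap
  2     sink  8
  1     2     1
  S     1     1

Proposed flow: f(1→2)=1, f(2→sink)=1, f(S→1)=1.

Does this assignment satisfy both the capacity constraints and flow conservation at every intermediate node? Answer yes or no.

Every edge has 0 ≤ f(e) ≤ cap(e).
At each intermediate node, inflow equals outflow.

Yes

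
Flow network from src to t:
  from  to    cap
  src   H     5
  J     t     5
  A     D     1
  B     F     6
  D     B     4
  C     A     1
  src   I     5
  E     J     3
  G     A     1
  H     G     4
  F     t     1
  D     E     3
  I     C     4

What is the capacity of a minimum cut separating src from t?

Max flow = 1 (via 1 augmenting path).
In the residual at optimum, the set reachable from src is {A, C, G, H, I, src}.
Cut edges: A→D (cap 1). Sum = 1.

1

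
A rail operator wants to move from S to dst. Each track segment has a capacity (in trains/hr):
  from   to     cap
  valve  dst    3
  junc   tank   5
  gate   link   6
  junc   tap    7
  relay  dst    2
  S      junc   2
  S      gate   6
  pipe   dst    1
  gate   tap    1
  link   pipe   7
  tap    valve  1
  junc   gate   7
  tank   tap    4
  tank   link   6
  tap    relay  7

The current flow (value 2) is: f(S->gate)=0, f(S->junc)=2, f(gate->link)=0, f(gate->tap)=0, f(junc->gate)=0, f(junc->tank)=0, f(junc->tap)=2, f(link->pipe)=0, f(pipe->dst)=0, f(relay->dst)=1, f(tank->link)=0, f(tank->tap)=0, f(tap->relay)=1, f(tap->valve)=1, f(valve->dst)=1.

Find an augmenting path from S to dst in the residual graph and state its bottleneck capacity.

Residual along S->gate->link->pipe->dst: S->gate: 6, gate->link: 6, link->pipe: 7, pipe->dst: 1.
Bottleneck = min = 1.

S->gate->link->pipe->dst, bottleneck 1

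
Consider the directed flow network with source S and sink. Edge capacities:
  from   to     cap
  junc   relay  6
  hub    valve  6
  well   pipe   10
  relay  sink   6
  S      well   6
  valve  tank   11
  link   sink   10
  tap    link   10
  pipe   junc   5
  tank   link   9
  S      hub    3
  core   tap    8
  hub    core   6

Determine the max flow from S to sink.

8

Augment S->well->pipe->junc->relay->sink: bottleneck 5. Total 5.
Augment S->hub->core->tap->link->sink: bottleneck 3. Total 8.
No augmenting path remains in the residual graph.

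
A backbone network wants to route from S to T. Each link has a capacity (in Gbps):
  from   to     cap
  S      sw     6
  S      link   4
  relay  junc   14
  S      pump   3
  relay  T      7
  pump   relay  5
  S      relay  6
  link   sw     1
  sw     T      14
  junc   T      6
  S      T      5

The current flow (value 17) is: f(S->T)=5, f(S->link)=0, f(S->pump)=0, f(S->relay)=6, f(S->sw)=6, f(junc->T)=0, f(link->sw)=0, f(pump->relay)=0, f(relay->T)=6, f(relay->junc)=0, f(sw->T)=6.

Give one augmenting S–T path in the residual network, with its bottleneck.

S->link->sw->T, bottleneck 1

Residual along S->link->sw->T: S->link: 4, link->sw: 1, sw->T: 8.
Bottleneck = min = 1.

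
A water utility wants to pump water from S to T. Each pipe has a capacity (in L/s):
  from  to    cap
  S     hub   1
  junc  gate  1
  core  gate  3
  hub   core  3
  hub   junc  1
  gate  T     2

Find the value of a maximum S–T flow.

Augment S->hub->junc->gate->T: bottleneck 1. Total 1.
No augmenting path remains in the residual graph.

1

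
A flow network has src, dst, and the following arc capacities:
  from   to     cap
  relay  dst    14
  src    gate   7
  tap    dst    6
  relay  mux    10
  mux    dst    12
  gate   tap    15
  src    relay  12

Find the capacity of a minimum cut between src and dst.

18

Max flow = 18 (via 2 augmenting paths).
In the residual at optimum, the set reachable from src is {gate, src, tap}.
Cut edges: src→relay (cap 12), tap→dst (cap 6). Sum = 18.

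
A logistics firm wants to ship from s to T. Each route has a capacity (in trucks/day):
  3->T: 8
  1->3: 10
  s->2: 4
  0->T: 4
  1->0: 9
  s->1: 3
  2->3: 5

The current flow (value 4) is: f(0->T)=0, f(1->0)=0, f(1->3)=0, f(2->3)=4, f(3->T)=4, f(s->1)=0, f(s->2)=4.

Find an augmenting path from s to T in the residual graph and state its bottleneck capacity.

s->1->3->T, bottleneck 3

Residual along s->1->3->T: s->1: 3, 1->3: 10, 3->T: 4.
Bottleneck = min = 3.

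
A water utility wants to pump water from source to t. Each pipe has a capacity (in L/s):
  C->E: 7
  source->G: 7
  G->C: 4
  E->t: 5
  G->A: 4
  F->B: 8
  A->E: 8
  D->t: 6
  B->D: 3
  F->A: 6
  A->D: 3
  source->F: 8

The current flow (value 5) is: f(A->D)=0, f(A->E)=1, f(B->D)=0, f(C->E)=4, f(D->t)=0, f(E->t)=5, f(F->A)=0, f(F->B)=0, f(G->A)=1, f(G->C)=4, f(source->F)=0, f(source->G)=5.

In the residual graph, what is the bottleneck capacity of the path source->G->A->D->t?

2

Residual capacities along the path: source->G: 2, G->A: 3, A->D: 3, D->t: 6.
Minimum is 2.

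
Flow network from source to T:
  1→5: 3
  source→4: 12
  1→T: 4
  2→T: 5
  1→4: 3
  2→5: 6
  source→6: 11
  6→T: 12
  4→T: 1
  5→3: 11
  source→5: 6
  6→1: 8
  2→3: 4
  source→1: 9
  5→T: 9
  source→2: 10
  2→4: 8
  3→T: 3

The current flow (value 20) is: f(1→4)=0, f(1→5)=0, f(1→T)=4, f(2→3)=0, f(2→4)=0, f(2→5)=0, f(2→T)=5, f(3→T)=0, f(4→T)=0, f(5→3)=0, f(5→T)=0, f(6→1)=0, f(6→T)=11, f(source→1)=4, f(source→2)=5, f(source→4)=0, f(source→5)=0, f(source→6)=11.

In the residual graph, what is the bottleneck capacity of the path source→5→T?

Residual capacities along the path: source→5: 6, 5→T: 9.
Minimum is 6.

6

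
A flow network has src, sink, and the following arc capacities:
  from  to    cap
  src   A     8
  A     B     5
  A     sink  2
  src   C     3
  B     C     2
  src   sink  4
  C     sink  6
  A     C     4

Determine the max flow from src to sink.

12

Augment src->sink: bottleneck 4. Total 4.
Augment src->A->sink: bottleneck 2. Total 6.
Augment src->C->sink: bottleneck 3. Total 9.
Augment src->A->C->sink: bottleneck 3. Total 12.
No augmenting path remains in the residual graph.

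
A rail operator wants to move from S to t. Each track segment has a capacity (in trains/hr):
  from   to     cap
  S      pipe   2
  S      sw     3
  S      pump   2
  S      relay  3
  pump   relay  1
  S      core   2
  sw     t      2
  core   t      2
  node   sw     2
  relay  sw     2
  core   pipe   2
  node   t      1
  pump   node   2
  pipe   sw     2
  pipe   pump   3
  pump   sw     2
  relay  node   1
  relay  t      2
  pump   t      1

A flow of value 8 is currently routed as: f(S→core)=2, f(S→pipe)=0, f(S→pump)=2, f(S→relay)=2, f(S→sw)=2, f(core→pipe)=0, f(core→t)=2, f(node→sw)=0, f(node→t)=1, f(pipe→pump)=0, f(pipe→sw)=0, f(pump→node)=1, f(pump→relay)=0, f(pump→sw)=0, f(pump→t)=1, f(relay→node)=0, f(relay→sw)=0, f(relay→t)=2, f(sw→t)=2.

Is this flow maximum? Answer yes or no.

Residual reachable from S: {S, node, pipe, pump, relay, sw}; t is not reachable.
Saturated cut: S→core, pump→t, relay→t, node→t, sw→t with total capacity 8 = current flow value. Flow is maximum.

Yes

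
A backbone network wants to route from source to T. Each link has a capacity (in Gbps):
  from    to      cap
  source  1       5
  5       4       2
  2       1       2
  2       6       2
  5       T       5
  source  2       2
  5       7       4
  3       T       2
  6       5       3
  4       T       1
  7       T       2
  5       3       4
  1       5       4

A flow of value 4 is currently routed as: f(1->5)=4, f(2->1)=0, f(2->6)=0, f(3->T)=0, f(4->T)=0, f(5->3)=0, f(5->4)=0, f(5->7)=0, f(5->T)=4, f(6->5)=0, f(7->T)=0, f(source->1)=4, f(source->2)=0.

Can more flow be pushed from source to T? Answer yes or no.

Yes

Residual path source->2->6->5->T has bottleneck 1 > 0.
Pushing 1 along it raises the flow to 5, so the given flow is not maximum.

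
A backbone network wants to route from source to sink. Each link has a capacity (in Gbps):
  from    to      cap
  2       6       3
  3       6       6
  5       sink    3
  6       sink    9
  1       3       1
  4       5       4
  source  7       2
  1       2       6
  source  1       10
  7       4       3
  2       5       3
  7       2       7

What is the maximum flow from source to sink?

7

Augment source->1->3->6->sink: bottleneck 1. Total 1.
Augment source->1->2->6->sink: bottleneck 3. Total 4.
Augment source->1->2->5->sink: bottleneck 3. Total 7.
No augmenting path remains in the residual graph.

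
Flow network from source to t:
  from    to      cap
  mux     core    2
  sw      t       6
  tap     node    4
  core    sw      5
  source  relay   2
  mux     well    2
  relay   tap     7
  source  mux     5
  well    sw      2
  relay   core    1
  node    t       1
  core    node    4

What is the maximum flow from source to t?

6

Augment source→mux→well→sw→t: bottleneck 2. Total 2.
Augment source→mux→core→sw→t: bottleneck 2. Total 4.
Augment source→relay→core→sw→t: bottleneck 1. Total 5.
Augment source→relay→tap→node→t: bottleneck 1. Total 6.
No augmenting path remains in the residual graph.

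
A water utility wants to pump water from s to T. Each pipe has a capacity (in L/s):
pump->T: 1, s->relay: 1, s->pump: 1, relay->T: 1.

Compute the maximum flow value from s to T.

2

Augment s->relay->T: bottleneck 1. Total 1.
Augment s->pump->T: bottleneck 1. Total 2.
No augmenting path remains in the residual graph.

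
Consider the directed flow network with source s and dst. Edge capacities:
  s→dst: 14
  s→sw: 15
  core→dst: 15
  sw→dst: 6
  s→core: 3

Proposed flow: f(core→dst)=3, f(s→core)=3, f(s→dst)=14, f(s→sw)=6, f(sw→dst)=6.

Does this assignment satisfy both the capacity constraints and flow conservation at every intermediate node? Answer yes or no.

Yes

Every edge has 0 ≤ f(e) ≤ cap(e).
At each intermediate node, inflow equals outflow.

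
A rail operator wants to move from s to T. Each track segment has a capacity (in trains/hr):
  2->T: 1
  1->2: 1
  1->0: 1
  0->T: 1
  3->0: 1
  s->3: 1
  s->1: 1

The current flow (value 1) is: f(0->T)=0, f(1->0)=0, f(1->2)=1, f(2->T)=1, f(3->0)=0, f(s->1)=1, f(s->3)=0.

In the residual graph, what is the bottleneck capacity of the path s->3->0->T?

1

Residual capacities along the path: s->3: 1, 3->0: 1, 0->T: 1.
Minimum is 1.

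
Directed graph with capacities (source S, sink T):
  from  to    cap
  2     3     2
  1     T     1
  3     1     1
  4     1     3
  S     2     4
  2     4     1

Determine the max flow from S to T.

Augment S->2->4->1->T: bottleneck 1. Total 1.
No augmenting path remains in the residual graph.

1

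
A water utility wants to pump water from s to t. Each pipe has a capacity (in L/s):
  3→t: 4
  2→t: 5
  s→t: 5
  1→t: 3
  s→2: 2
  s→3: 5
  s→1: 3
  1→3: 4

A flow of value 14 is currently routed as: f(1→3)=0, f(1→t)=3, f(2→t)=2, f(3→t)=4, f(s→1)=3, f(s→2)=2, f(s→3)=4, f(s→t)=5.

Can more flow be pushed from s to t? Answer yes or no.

Residual reachable from s: {3, s}; t is not reachable.
Saturated cut: s→1, s→2, s→t, 3→t with total capacity 14 = current flow value. Flow is maximum.

No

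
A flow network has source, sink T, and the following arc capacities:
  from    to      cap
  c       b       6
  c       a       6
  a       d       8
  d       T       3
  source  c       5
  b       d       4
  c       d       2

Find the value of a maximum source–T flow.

3

Augment source->c->d->T: bottleneck 2. Total 2.
Augment source->c->b->d->T: bottleneck 1. Total 3.
No augmenting path remains in the residual graph.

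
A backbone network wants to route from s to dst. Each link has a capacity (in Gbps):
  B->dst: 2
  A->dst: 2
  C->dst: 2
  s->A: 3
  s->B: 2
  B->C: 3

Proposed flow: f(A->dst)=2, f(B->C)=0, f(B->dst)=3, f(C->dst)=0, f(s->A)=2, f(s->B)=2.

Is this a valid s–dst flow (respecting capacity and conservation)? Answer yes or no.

No

Capacity violated on B->dst: flow 3 > capacity 2.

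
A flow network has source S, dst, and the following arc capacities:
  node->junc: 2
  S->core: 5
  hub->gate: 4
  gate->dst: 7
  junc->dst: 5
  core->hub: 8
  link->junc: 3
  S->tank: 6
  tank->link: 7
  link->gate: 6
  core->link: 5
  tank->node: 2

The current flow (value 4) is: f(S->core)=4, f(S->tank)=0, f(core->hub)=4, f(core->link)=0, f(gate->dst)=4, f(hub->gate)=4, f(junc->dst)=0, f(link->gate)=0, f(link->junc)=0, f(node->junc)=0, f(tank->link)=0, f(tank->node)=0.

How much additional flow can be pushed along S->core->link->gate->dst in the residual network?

1

Residual capacities along the path: S->core: 1, core->link: 5, link->gate: 6, gate->dst: 3.
Minimum is 1.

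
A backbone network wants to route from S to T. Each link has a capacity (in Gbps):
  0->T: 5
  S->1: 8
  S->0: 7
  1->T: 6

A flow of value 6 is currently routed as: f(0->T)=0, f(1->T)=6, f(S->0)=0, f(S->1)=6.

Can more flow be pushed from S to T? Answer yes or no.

Yes

Residual path S->0->T has bottleneck 5 > 0.
Pushing 5 along it raises the flow to 11, so the given flow is not maximum.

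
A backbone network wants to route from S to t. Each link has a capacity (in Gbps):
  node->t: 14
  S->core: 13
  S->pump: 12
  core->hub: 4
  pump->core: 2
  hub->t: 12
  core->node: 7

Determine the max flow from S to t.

11

Augment S->core->node->t: bottleneck 7. Total 7.
Augment S->core->hub->t: bottleneck 4. Total 11.
No augmenting path remains in the residual graph.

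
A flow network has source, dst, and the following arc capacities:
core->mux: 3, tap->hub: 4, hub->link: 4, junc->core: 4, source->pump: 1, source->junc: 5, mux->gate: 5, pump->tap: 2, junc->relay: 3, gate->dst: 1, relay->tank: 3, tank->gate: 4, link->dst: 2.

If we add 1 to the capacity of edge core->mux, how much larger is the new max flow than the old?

0

Original max flow = 2.
Edge core->mux does not cross the min cut (source side {core, gate, junc, mux, relay, source, tank}), so extra capacity there cannot help.
New max flow = 2. Increase = 0.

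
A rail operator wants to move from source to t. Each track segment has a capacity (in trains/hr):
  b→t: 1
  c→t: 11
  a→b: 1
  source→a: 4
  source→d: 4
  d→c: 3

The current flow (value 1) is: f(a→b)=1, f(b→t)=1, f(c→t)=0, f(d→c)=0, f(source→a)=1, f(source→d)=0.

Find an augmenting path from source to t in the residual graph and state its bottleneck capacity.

source→d→c→t, bottleneck 3

Residual along source→d→c→t: source→d: 4, d→c: 3, c→t: 11.
Bottleneck = min = 3.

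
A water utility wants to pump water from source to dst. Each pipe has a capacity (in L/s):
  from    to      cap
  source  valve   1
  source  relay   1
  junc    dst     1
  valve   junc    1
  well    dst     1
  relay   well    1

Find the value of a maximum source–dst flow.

2

Augment source->relay->well->dst: bottleneck 1. Total 1.
Augment source->valve->junc->dst: bottleneck 1. Total 2.
No augmenting path remains in the residual graph.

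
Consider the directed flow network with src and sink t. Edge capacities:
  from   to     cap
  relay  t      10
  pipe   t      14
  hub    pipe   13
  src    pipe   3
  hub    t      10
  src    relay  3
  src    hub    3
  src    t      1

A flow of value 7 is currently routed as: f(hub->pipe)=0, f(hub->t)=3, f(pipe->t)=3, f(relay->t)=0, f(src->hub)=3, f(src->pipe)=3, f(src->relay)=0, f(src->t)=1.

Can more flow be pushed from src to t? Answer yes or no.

Yes

Residual path src->relay->t has bottleneck 3 > 0.
Pushing 3 along it raises the flow to 10, so the given flow is not maximum.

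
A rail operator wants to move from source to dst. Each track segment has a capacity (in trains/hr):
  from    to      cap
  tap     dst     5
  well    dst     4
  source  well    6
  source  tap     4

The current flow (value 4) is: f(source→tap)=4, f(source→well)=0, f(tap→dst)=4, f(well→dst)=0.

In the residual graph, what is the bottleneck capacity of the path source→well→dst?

Residual capacities along the path: source→well: 6, well→dst: 4.
Minimum is 4.

4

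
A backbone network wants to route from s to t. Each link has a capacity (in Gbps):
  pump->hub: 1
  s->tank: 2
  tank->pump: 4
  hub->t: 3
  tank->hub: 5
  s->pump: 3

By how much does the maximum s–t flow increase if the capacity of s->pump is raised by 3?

0

Original max flow = 3.
Edge s->pump does not cross the min cut (source side {pump, s}), so extra capacity there cannot help.
New max flow = 3. Increase = 0.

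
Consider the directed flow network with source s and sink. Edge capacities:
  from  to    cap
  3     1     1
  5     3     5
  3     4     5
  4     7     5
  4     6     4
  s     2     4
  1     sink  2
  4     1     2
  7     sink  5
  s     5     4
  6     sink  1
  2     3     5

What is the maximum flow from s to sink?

6

Augment s→5→3→1→sink: bottleneck 1. Total 1.
Augment s→5→3→4→6→sink: bottleneck 1. Total 2.
Augment s→5→3→4→1→sink: bottleneck 1. Total 3.
Augment s→5→3→4→7→sink: bottleneck 1. Total 4.
Augment s→2→3→4→7→sink: bottleneck 2. Total 6.
No augmenting path remains in the residual graph.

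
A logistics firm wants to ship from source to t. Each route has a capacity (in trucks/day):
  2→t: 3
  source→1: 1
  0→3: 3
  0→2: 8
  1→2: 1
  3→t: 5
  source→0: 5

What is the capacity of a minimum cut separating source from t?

6

Max flow = 6 (via 3 augmenting paths).
In the residual at optimum, the set reachable from source is {source}.
Cut edges: source→0 (cap 5), source→1 (cap 1). Sum = 6.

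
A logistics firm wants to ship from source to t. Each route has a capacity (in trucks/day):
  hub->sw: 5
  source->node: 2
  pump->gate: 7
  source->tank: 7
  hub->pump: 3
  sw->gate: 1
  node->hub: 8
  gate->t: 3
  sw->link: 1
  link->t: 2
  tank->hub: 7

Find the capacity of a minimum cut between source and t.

Max flow = 4 (via 3 augmenting paths).
In the residual at optimum, the set reachable from source is {gate, hub, node, pump, source, sw, tank}.
Cut edges: sw->link (cap 1), gate->t (cap 3). Sum = 4.

4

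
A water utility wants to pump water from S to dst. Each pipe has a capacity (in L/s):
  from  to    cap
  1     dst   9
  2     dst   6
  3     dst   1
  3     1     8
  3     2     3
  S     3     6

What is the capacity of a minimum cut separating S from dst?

6

Max flow = 6 (via 2 augmenting paths).
In the residual at optimum, the set reachable from S is {S}.
Cut edges: S->3 (cap 6). Sum = 6.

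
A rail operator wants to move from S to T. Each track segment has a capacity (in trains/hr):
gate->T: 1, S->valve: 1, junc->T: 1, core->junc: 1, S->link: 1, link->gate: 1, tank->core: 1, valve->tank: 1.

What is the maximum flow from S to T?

Augment S->link->gate->T: bottleneck 1. Total 1.
Augment S->valve->tank->core->junc->T: bottleneck 1. Total 2.
No augmenting path remains in the residual graph.

2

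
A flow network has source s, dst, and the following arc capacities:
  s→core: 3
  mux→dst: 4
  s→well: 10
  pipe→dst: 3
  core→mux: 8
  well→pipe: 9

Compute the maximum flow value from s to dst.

Augment s→well→pipe→dst: bottleneck 3. Total 3.
Augment s→core→mux→dst: bottleneck 3. Total 6.
No augmenting path remains in the residual graph.

6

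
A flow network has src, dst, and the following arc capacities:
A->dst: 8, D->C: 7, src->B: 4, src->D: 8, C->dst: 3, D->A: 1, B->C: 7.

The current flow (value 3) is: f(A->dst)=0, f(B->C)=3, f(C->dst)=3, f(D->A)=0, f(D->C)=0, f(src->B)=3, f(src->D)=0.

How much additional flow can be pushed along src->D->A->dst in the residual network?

Residual capacities along the path: src->D: 8, D->A: 1, A->dst: 8.
Minimum is 1.

1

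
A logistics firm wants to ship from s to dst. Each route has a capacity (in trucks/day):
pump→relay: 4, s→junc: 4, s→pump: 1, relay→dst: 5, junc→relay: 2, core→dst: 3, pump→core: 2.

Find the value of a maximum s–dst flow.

Augment s→junc→relay→dst: bottleneck 2. Total 2.
Augment s→pump→relay→dst: bottleneck 1. Total 3.
No augmenting path remains in the residual graph.

3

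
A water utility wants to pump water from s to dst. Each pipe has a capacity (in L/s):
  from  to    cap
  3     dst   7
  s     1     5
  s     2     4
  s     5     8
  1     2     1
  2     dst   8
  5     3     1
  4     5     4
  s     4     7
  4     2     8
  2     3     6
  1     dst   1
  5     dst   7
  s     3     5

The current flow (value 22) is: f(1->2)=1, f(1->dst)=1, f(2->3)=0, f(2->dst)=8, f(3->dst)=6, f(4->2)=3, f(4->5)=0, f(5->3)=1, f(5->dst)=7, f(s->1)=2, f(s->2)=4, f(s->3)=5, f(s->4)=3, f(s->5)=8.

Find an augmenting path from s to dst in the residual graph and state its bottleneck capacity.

s->4->2->3->dst, bottleneck 1

Residual along s->4->2->3->dst: s->4: 4, 4->2: 5, 2->3: 6, 3->dst: 1.
Bottleneck = min = 1.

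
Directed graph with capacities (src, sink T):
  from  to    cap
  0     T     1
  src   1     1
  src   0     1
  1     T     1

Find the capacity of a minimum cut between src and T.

2

Max flow = 2 (via 2 augmenting paths).
In the residual at optimum, the set reachable from src is {src}.
Cut edges: src→0 (cap 1), src→1 (cap 1). Sum = 2.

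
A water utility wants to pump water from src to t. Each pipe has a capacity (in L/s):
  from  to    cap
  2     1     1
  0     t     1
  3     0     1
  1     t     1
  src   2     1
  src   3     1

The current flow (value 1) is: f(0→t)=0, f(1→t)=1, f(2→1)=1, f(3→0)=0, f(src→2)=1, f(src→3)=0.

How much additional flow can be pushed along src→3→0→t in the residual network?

Residual capacities along the path: src→3: 1, 3→0: 1, 0→t: 1.
Minimum is 1.

1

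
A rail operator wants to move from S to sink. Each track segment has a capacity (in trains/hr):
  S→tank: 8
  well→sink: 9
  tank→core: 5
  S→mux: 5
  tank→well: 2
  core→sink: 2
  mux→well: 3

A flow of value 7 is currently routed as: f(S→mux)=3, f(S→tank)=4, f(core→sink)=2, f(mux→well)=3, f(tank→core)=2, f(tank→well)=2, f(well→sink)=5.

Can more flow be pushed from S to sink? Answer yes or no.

No

Residual reachable from S: {S, core, mux, tank}; sink is not reachable.
Saturated cut: mux→well, tank→well, core→sink with total capacity 7 = current flow value. Flow is maximum.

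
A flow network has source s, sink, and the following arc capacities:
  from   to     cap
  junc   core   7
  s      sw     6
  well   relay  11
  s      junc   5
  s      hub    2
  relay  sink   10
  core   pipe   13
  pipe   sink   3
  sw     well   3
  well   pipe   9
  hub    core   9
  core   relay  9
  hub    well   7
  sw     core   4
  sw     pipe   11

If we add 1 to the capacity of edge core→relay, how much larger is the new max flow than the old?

0

Original max flow = 13.
Edge core→relay does not cross the min cut (source side {s}), so extra capacity there cannot help.
New max flow = 13. Increase = 0.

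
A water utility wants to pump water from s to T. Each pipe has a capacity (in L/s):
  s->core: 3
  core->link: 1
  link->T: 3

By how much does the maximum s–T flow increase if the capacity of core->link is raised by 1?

Original max flow = 1.
After raising cap(core->link), augmenting paths through that edge carry 1 more unit.
New max flow = 2. Increase = 1.

1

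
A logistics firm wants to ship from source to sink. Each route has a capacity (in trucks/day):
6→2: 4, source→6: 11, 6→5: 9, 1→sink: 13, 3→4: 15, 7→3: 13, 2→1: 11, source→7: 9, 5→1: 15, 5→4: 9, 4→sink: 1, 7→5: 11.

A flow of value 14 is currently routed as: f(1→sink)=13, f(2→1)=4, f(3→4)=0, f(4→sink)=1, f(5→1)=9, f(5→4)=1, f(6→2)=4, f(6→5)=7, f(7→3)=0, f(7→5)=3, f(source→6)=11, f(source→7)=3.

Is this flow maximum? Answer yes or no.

Yes

Residual reachable from source: {1, 2, 3, 4, 5, 6, 7, source}; sink is not reachable.
Saturated cut: 1→sink, 4→sink with total capacity 14 = current flow value. Flow is maximum.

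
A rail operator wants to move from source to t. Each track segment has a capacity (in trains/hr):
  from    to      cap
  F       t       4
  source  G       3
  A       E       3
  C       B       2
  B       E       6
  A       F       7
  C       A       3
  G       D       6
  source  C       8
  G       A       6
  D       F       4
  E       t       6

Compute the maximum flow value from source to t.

Augment source->C->B->E->t: bottleneck 2. Total 2.
Augment source->C->A->E->t: bottleneck 3. Total 5.
Augment source->G->A->F->t: bottleneck 3. Total 8.
No augmenting path remains in the residual graph.

8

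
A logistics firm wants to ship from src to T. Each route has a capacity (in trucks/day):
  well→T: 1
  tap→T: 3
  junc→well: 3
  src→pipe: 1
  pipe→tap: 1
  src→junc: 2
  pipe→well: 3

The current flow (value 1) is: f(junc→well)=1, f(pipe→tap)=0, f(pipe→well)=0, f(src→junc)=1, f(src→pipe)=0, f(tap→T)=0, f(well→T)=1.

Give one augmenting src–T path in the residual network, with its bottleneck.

Residual along src→pipe→tap→T: src→pipe: 1, pipe→tap: 1, tap→T: 3.
Bottleneck = min = 1.

src→pipe→tap→T, bottleneck 1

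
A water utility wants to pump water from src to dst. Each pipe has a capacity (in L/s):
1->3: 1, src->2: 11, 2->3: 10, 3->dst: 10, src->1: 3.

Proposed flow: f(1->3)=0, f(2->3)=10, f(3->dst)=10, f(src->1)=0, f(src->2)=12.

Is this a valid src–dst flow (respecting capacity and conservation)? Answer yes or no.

No

Capacity violated on src->2: flow 12 > capacity 11.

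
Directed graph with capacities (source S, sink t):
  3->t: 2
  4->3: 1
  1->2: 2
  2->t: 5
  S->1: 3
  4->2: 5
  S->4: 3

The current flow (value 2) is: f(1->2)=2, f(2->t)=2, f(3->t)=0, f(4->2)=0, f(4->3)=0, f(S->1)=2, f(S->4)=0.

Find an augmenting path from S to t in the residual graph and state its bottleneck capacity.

Residual along S->4->2->t: S->4: 3, 4->2: 5, 2->t: 3.
Bottleneck = min = 3.

S->4->2->t, bottleneck 3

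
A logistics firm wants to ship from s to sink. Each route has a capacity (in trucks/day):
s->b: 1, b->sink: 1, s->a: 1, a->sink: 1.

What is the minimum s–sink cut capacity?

Max flow = 2 (via 2 augmenting paths).
In the residual at optimum, the set reachable from s is {s}.
Cut edges: s->b (cap 1), s->a (cap 1). Sum = 2.

2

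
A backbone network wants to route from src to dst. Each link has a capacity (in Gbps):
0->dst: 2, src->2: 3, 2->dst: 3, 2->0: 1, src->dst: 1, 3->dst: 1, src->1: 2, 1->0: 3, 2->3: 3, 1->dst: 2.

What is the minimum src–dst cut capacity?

6

Max flow = 6 (via 3 augmenting paths).
In the residual at optimum, the set reachable from src is {src}.
Cut edges: src->1 (cap 2), src->2 (cap 3), src->dst (cap 1). Sum = 6.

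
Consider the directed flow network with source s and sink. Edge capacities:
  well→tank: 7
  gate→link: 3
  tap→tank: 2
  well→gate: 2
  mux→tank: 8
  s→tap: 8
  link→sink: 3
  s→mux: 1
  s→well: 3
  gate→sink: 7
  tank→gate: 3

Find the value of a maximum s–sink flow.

Augment s→well→gate→sink: bottleneck 2. Total 2.
Augment s→tap→tank→gate→sink: bottleneck 2. Total 4.
Augment s→mux→tank→gate→sink: bottleneck 1. Total 5.
No augmenting path remains in the residual graph.

5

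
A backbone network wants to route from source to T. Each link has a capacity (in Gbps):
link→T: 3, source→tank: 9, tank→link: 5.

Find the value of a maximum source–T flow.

Augment source→tank→link→T: bottleneck 3. Total 3.
No augmenting path remains in the residual graph.

3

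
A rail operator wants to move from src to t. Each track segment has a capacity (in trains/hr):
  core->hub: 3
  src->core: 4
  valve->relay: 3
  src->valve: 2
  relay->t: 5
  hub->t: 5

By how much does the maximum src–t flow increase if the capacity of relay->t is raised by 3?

0

Original max flow = 5.
Edge relay->t does not cross the min cut (source side {core, src}), so extra capacity there cannot help.
New max flow = 5. Increase = 0.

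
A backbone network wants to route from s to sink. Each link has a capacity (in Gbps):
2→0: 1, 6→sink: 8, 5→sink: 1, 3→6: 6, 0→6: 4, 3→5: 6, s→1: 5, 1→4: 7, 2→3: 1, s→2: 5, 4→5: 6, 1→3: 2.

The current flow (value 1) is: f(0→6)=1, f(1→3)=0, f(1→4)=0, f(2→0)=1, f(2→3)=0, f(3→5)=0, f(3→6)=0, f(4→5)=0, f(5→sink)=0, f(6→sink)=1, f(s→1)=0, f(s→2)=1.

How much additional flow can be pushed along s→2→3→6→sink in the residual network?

Residual capacities along the path: s→2: 4, 2→3: 1, 3→6: 6, 6→sink: 7.
Minimum is 1.

1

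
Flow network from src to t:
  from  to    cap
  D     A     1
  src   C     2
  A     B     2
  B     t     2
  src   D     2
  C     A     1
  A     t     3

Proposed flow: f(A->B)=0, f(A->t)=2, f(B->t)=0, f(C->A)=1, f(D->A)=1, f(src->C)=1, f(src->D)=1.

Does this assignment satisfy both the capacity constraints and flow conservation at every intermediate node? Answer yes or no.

Yes

Every edge has 0 ≤ f(e) ≤ cap(e).
At each intermediate node, inflow equals outflow.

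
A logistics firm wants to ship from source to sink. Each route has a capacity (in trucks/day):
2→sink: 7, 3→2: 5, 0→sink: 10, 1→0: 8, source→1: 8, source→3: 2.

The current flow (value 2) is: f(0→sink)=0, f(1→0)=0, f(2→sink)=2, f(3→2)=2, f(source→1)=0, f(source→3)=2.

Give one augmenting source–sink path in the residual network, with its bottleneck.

Residual along source→1→0→sink: source→1: 8, 1→0: 8, 0→sink: 10.
Bottleneck = min = 8.

source→1→0→sink, bottleneck 8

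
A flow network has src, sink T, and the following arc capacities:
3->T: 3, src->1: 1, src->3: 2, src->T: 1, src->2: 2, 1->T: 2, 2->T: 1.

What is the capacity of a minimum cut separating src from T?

5

Max flow = 5 (via 4 augmenting paths).
In the residual at optimum, the set reachable from src is {2, src}.
Cut edges: src->1 (cap 1), src->3 (cap 2), src->T (cap 1), 2->T (cap 1). Sum = 5.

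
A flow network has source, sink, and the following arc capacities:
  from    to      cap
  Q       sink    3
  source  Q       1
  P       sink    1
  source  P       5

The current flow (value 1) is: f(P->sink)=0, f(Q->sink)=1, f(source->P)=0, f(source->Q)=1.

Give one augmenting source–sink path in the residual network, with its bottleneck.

source->P->sink, bottleneck 1

Residual along source->P->sink: source->P: 5, P->sink: 1.
Bottleneck = min = 1.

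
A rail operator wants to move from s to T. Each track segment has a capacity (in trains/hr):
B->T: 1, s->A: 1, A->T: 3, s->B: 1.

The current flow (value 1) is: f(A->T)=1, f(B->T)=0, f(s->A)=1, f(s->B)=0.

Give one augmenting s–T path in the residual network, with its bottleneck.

Residual along s->B->T: s->B: 1, B->T: 1.
Bottleneck = min = 1.

s->B->T, bottleneck 1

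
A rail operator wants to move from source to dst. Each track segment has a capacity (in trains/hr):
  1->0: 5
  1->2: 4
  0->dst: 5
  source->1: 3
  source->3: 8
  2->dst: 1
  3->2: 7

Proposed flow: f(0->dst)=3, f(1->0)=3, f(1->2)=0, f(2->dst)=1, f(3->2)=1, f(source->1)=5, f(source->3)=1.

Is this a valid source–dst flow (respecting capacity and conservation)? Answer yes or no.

No

Capacity violated on source->1: flow 5 > capacity 3.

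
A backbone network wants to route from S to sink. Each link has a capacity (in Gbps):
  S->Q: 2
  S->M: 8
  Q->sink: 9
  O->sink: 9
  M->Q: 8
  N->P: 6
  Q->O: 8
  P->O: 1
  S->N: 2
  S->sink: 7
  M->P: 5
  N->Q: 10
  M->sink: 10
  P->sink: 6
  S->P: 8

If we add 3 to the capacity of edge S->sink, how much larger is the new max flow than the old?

Original max flow = 26.
After raising cap(S->sink), augmenting paths through that edge carry 3 more units.
New max flow = 29. Increase = 3.

3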